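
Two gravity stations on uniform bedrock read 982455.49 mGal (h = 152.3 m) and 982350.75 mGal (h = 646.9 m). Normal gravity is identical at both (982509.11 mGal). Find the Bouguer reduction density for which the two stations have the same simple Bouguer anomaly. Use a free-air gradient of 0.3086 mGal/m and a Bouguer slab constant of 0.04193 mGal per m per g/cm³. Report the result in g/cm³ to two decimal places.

2.31

Δg_obs = 982350.75 − 982455.49 = -104.74 mGal over Δh = 646.9 − 152.3 = 494.6 m
Equal Bouguer anomalies ⇒ Δg_obs + (0.3086 − 0.04193ρ)·Δh = 0
0.3086 − 0.04193ρ = −Δg_obs/Δh = 0.21177
ρ = (0.3086 − 0.21177) / 0.04193 = 2.31 g/cm³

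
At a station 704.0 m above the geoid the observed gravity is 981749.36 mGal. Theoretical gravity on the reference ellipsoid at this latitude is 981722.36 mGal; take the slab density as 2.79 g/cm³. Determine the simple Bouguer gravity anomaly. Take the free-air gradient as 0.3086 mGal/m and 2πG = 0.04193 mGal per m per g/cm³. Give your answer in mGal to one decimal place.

161.9

Free-air correction = 0.3086 × 704.0 = 217.25 mGal
Free-air anomaly = 981749.36 − 981722.36 + (217.25) = 244.25 mGal
Bouguer slab correction = 0.04193 × 2.79 × 704.0 = 82.36 mGal
Simple Bouguer anomaly = 244.25 − (82.36) = 161.89 mGal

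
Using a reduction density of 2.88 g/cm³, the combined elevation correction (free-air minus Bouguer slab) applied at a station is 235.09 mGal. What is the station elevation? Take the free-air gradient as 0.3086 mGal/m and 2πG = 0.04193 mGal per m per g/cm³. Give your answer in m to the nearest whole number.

Combined gradient = 0.3086 − 0.04193 × 2.88 = 0.1878416 mGal/m
h = 235.09 / 0.1878416 = 1251.53 m

1252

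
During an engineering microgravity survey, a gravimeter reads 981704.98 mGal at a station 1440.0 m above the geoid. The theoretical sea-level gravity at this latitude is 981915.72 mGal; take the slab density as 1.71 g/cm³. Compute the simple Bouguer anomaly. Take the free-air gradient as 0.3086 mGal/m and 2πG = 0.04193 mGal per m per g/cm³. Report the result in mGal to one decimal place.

130.4

Free-air correction = 0.3086 × 1440.0 = 444.38 mGal
Free-air anomaly = 981704.98 − 981915.72 + (444.38) = 233.64 mGal
Bouguer slab correction = 0.04193 × 1.71 × 1440.0 = 103.25 mGal
Simple Bouguer anomaly = 233.64 − (103.25) = 130.39 mGal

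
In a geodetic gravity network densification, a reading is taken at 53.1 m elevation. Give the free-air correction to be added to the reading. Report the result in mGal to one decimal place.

16.4

Free-air correction = 0.3086 × 53.1 = 16.4 mGal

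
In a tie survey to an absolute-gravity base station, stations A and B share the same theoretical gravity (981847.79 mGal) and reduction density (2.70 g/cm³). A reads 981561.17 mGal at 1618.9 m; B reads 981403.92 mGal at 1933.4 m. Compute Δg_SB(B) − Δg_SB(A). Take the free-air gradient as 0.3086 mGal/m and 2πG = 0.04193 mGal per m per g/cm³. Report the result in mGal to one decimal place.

Δg_SB(A) = 981561.17 − 981847.79 + 0.3086×1618.9 − 0.04193×2.70×1618.9 = 29.70 mGal
Δg_SB(B) = 981403.92 − 981847.79 + 0.3086×1933.4 − 0.04193×2.70×1933.4 = -66.10 mGal
Difference = -66.10 − (29.70) = -95.80 mGal

-95.8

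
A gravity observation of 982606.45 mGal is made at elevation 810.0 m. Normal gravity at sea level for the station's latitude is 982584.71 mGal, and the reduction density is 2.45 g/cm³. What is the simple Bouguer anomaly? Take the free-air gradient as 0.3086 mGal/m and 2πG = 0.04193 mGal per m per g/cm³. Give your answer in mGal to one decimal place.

188.5

Free-air correction = 0.3086 × 810.0 = 249.97 mGal
Free-air anomaly = 982606.45 − 982584.71 + (249.97) = 271.71 mGal
Bouguer slab correction = 0.04193 × 2.45 × 810.0 = 83.21 mGal
Simple Bouguer anomaly = 271.71 − (83.21) = 188.50 mGal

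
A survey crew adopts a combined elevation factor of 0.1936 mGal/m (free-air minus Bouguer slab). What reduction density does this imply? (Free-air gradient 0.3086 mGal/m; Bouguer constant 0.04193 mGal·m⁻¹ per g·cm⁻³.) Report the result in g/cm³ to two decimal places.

2.74

0.1936 = 0.3086 − 0.04193 × ρ
ρ = (0.3086 − 0.1936) / 0.04193 = 2.74 g/cm³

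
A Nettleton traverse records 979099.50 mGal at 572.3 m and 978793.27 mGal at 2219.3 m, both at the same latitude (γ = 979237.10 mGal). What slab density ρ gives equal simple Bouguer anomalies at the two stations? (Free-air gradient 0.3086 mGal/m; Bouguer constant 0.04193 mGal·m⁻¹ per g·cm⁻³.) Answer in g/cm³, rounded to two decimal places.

Δg_obs = 978793.27 − 979099.50 = -306.23 mGal over Δh = 2219.3 − 572.3 = 1647.0 m
Equal Bouguer anomalies ⇒ Δg_obs + (0.3086 − 0.04193ρ)·Δh = 0
0.3086 − 0.04193ρ = −Δg_obs/Δh = 0.18593
ρ = (0.3086 − 0.18593) / 0.04193 = 2.93 g/cm³

2.93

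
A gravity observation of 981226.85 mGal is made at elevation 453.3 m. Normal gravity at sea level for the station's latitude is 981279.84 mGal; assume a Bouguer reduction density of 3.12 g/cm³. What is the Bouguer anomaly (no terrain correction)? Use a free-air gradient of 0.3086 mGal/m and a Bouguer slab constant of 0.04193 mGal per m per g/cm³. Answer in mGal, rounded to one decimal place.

Free-air correction = 0.3086 × 453.3 = 139.89 mGal
Free-air anomaly = 981226.85 − 981279.84 + (139.89) = 86.90 mGal
Bouguer slab correction = 0.04193 × 3.12 × 453.3 = 59.30 mGal
Simple Bouguer anomaly = 86.90 − (59.30) = 27.60 mGal

27.6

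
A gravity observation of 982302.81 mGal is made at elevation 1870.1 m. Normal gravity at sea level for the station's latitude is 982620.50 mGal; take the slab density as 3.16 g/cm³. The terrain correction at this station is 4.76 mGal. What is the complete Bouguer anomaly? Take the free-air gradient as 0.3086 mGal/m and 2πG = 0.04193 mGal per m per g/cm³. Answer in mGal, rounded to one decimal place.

Free-air correction = 0.3086 × 1870.1 = 577.11 mGal
Free-air anomaly = 982302.81 − 982620.50 + (577.11) = 259.42 mGal
Bouguer slab correction = 0.04193 × 3.16 × 1870.1 = 247.79 mGal
Simple Bouguer anomaly = 259.42 − (247.79) = 11.63 mGal
Complete Bouguer anomaly = 11.63 + 4.76 = 16.39 mGal

16.4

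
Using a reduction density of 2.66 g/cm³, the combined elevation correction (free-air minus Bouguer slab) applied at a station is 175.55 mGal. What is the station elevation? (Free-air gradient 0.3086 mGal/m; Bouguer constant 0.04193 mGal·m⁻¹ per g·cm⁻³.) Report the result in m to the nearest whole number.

891

Combined gradient = 0.3086 − 0.04193 × 2.66 = 0.1970662 mGal/m
h = 175.55 / 0.1970662 = 890.82 m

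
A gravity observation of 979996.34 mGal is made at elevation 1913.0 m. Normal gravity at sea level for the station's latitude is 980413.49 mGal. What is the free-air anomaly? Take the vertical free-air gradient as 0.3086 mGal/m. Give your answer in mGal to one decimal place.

173.2

Free-air correction = 0.3086 × 1913.0 = 590.35 mGal
Free-air anomaly = 979996.34 − 980413.49 + (590.35) = 173.20 mGal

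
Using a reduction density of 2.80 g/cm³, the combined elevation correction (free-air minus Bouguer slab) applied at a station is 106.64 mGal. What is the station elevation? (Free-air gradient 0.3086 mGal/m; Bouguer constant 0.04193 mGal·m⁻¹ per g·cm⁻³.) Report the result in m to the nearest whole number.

558

Combined gradient = 0.3086 − 0.04193 × 2.80 = 0.1911960 mGal/m
h = 106.64 / 0.1911960 = 557.75 m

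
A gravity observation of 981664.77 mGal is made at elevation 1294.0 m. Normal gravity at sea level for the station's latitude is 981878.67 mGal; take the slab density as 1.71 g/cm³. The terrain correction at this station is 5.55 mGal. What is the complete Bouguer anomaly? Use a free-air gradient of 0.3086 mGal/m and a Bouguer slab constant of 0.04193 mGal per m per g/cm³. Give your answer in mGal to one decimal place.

98.2

Free-air correction = 0.3086 × 1294.0 = 399.33 mGal
Free-air anomaly = 981664.77 − 981878.67 + (399.33) = 185.43 mGal
Bouguer slab correction = 0.04193 × 1.71 × 1294.0 = 92.78 mGal
Simple Bouguer anomaly = 185.43 − (92.78) = 92.65 mGal
Complete Bouguer anomaly = 92.65 + 5.55 = 98.20 mGal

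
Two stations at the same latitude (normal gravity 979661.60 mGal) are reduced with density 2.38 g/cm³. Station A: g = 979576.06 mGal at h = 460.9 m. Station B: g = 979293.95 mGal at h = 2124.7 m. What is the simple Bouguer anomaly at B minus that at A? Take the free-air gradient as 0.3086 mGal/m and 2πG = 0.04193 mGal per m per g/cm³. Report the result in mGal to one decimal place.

Δg_SB(A) = 979576.06 − 979661.60 + 0.3086×460.9 − 0.04193×2.38×460.9 = 10.70 mGal
Δg_SB(B) = 979293.95 − 979661.60 + 0.3086×2124.7 − 0.04193×2.38×2124.7 = 76.00 mGal
Difference = 76.00 − (10.70) = 65.30 mGal

65.3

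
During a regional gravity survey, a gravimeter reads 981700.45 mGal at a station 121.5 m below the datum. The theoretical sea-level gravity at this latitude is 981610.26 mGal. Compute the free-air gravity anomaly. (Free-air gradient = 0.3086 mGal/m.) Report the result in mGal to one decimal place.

Free-air correction = 0.3086 × -121.5 = -37.49 mGal
Free-air anomaly = 981700.45 − 981610.26 + (-37.49) = 52.70 mGal

52.7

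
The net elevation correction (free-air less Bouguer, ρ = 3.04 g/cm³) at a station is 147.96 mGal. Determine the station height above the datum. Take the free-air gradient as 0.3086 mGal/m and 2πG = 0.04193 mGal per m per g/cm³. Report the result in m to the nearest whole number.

Combined gradient = 0.3086 − 0.04193 × 3.04 = 0.1811328 mGal/m
h = 147.96 / 0.1811328 = 816.86 m

817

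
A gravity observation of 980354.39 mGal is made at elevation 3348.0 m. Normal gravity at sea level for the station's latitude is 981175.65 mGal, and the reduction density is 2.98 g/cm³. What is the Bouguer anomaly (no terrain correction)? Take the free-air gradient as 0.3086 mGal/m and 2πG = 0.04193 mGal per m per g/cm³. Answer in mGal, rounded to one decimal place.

-206.4

Free-air correction = 0.3086 × 3348.0 = 1033.19 mGal
Free-air anomaly = 980354.39 − 981175.65 + (1033.19) = 211.93 mGal
Bouguer slab correction = 0.04193 × 2.98 × 3348.0 = 418.34 mGal
Simple Bouguer anomaly = 211.93 − (418.34) = -206.41 mGal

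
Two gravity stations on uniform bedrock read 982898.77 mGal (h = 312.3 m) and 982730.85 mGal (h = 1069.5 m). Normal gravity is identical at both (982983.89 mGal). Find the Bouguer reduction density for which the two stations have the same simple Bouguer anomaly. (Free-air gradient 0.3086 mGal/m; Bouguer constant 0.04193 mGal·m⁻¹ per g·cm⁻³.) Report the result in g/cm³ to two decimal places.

Δg_obs = 982730.85 − 982898.77 = -167.92 mGal over Δh = 1069.5 − 312.3 = 757.2 m
Equal Bouguer anomalies ⇒ Δg_obs + (0.3086 − 0.04193ρ)·Δh = 0
0.3086 − 0.04193ρ = −Δg_obs/Δh = 0.22176
ρ = (0.3086 − 0.22176) / 0.04193 = 2.07 g/cm³

2.07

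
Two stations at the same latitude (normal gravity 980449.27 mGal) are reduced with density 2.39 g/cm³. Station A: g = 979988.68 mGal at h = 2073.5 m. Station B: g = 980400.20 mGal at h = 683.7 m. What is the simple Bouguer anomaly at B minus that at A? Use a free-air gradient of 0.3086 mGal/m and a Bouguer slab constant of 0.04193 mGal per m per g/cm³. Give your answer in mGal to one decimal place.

121.9

Δg_SB(A) = 979988.68 − 980449.27 + 0.3086×2073.5 − 0.04193×2.39×2073.5 = -28.50 mGal
Δg_SB(B) = 980400.20 − 980449.27 + 0.3086×683.7 − 0.04193×2.39×683.7 = 93.40 mGal
Difference = 93.40 − (-28.50) = 121.90 mGal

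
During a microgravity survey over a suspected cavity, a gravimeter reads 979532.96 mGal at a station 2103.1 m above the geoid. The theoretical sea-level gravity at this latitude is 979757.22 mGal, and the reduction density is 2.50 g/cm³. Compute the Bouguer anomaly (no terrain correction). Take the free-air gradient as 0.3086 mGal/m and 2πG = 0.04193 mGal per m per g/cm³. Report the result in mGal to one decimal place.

Free-air correction = 0.3086 × 2103.1 = 649.02 mGal
Free-air anomaly = 979532.96 − 979757.22 + (649.02) = 424.76 mGal
Bouguer slab correction = 0.04193 × 2.50 × 2103.1 = 220.46 mGal
Simple Bouguer anomaly = 424.76 − (220.46) = 204.30 mGal

204.3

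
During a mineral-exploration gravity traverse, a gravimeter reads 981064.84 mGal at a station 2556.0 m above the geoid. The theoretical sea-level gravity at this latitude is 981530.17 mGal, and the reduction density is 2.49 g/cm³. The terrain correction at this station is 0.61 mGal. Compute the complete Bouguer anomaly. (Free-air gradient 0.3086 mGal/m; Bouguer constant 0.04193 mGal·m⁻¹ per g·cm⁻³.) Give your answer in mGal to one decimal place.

Free-air correction = 0.3086 × 2556.0 = 788.78 mGal
Free-air anomaly = 981064.84 − 981530.17 + (788.78) = 323.45 mGal
Bouguer slab correction = 0.04193 × 2.49 × 2556.0 = 266.86 mGal
Simple Bouguer anomaly = 323.45 − (266.86) = 56.59 mGal
Complete Bouguer anomaly = 56.59 + 0.61 = 57.20 mGal

57.2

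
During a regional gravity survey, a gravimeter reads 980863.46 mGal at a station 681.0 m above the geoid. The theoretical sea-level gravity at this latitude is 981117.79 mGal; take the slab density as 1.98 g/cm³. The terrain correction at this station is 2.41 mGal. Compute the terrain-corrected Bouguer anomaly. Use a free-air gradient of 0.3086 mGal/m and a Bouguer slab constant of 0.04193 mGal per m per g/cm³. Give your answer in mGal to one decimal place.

Free-air correction = 0.3086 × 681.0 = 210.16 mGal
Free-air anomaly = 980863.46 − 981117.79 + (210.16) = -44.17 mGal
Bouguer slab correction = 0.04193 × 1.98 × 681.0 = 56.54 mGal
Simple Bouguer anomaly = -44.17 − (56.54) = -100.71 mGal
Complete Bouguer anomaly = -100.71 + 2.41 = -98.30 mGal

-98.3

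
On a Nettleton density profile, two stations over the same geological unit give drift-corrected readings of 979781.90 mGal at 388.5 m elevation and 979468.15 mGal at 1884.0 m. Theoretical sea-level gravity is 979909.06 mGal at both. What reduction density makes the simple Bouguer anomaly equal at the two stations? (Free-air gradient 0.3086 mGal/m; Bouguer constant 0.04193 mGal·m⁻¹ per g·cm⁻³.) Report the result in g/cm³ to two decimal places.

2.36

Δg_obs = 979468.15 − 979781.90 = -313.75 mGal over Δh = 1884.0 − 388.5 = 1495.5 m
Equal Bouguer anomalies ⇒ Δg_obs + (0.3086 − 0.04193ρ)·Δh = 0
0.3086 − 0.04193ρ = −Δg_obs/Δh = 0.20980
ρ = (0.3086 − 0.20980) / 0.04193 = 2.36 g/cm³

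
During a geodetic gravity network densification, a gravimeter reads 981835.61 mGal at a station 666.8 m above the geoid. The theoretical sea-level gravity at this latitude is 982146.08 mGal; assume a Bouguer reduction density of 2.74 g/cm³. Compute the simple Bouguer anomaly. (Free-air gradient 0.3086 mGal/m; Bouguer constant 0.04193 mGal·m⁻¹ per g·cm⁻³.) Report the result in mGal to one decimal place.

-181.3

Free-air correction = 0.3086 × 666.8 = 205.77 mGal
Free-air anomaly = 981835.61 − 982146.08 + (205.77) = -104.70 mGal
Bouguer slab correction = 0.04193 × 2.74 × 666.8 = 76.61 mGal
Simple Bouguer anomaly = -104.70 − (76.61) = -181.31 mGal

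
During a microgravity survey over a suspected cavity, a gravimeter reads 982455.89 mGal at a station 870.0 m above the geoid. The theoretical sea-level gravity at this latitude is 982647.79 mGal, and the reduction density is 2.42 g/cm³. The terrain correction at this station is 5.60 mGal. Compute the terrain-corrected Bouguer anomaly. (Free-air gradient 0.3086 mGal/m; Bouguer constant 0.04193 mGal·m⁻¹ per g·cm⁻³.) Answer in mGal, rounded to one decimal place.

-6.1

Free-air correction = 0.3086 × 870.0 = 268.48 mGal
Free-air anomaly = 982455.89 − 982647.79 + (268.48) = 76.58 mGal
Bouguer slab correction = 0.04193 × 2.42 × 870.0 = 88.28 mGal
Simple Bouguer anomaly = 76.58 − (88.28) = -11.70 mGal
Complete Bouguer anomaly = -11.70 + 5.60 = -6.10 mGal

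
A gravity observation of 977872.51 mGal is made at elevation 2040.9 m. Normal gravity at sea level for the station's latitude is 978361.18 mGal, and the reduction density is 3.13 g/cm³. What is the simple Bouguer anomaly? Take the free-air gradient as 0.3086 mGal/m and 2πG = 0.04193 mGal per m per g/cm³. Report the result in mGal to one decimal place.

-126.7

Free-air correction = 0.3086 × 2040.9 = 629.82 mGal
Free-air anomaly = 977872.51 − 978361.18 + (629.82) = 141.15 mGal
Bouguer slab correction = 0.04193 × 3.13 × 2040.9 = 267.85 mGal
Simple Bouguer anomaly = 141.15 − (267.85) = -126.70 mGal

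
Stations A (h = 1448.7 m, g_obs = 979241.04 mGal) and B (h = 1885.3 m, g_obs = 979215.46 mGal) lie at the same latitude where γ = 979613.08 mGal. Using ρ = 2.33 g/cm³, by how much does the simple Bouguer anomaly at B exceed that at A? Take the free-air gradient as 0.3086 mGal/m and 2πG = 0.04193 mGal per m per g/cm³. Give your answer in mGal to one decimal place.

66.5

Δg_SB(A) = 979241.04 − 979613.08 + 0.3086×1448.7 − 0.04193×2.33×1448.7 = -66.50 mGal
Δg_SB(B) = 979215.46 − 979613.08 + 0.3086×1885.3 − 0.04193×2.33×1885.3 = 0.00 mGal
Difference = 0.00 − (-66.50) = 66.50 mGal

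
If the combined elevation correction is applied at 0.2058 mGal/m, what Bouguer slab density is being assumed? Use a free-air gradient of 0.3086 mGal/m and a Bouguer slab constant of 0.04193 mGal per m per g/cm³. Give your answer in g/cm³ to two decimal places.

0.2058 = 0.3086 − 0.04193 × ρ
ρ = (0.3086 − 0.2058) / 0.04193 = 2.45 g/cm³

2.45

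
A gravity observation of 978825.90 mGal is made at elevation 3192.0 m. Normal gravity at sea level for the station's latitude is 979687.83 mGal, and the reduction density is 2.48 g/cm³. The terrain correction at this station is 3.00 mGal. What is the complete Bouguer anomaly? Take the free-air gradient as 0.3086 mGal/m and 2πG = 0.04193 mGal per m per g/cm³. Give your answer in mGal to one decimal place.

Free-air correction = 0.3086 × 3192.0 = 985.05 mGal
Free-air anomaly = 978825.90 − 979687.83 + (985.05) = 123.12 mGal
Bouguer slab correction = 0.04193 × 2.48 × 3192.0 = 331.92 mGal
Simple Bouguer anomaly = 123.12 − (331.92) = -208.80 mGal
Complete Bouguer anomaly = -208.80 + 3.00 = -205.80 mGal

-205.8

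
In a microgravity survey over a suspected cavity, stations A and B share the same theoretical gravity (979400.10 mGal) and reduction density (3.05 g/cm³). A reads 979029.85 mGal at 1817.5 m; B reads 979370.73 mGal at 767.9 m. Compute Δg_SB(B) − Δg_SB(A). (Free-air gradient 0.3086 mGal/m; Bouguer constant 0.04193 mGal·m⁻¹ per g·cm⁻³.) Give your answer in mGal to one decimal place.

151.2

Δg_SB(A) = 979029.85 − 979400.10 + 0.3086×1817.5 − 0.04193×3.05×1817.5 = -41.80 mGal
Δg_SB(B) = 979370.73 − 979400.10 + 0.3086×767.9 − 0.04193×3.05×767.9 = 109.40 mGal
Difference = 109.40 − (-41.80) = 151.20 mGal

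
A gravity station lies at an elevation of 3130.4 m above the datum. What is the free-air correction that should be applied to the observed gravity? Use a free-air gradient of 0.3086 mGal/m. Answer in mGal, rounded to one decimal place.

966.0

Free-air correction = 0.3086 × 3130.4 = 966.0 mGal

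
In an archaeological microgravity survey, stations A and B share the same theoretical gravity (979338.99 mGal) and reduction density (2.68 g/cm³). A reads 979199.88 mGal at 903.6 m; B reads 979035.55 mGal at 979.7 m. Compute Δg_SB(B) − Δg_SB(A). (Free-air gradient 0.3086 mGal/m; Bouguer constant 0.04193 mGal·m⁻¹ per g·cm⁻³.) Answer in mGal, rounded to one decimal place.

Δg_SB(A) = 979199.88 − 979338.99 + 0.3086×903.6 − 0.04193×2.68×903.6 = 38.20 mGal
Δg_SB(B) = 979035.55 − 979338.99 + 0.3086×979.7 − 0.04193×2.68×979.7 = -111.20 mGal
Difference = -111.20 − (38.20) = -149.40 mGal

-149.4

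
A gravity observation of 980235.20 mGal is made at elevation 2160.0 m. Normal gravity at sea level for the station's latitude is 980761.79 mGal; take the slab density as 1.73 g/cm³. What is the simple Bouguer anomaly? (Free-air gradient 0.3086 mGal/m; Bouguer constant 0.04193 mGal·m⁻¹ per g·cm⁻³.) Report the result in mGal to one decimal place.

-16.7

Free-air correction = 0.3086 × 2160.0 = 666.58 mGal
Free-air anomaly = 980235.20 − 980761.79 + (666.58) = 139.99 mGal
Bouguer slab correction = 0.04193 × 1.73 × 2160.0 = 156.68 mGal
Simple Bouguer anomaly = 139.99 − (156.68) = -16.69 mGal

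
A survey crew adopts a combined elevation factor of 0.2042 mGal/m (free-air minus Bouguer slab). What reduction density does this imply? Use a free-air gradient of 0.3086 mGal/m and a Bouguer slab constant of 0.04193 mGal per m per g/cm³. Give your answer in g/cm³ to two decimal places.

2.49

0.2042 = 0.3086 − 0.04193 × ρ
ρ = (0.3086 − 0.2042) / 0.04193 = 2.49 g/cm³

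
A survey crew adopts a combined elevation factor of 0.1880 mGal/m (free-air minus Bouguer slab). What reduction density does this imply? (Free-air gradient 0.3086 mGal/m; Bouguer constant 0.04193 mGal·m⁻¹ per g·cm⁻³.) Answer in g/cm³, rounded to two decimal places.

0.1880 = 0.3086 − 0.04193 × ρ
ρ = (0.3086 − 0.1880) / 0.04193 = 2.88 g/cm³

2.88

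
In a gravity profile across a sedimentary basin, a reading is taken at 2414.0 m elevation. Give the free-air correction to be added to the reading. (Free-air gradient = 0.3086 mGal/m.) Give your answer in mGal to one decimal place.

Free-air correction = 0.3086 × 2414.0 = 745.0 mGal

745.0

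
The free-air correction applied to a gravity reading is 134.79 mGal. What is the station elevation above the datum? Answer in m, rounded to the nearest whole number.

437

h = 134.79 / 0.3086 = 436.78 m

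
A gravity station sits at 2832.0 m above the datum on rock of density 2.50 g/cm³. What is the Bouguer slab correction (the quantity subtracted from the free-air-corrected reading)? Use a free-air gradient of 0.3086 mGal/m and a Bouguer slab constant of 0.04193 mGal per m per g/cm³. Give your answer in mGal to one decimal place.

296.9

Bouguer slab correction = 0.04193 × 2.50 × 2832.0 = 296.9 mGal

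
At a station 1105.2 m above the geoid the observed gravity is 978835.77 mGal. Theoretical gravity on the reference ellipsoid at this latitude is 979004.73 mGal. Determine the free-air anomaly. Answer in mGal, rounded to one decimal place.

Free-air correction = 0.3086 × 1105.2 = 341.06 mGal
Free-air anomaly = 978835.77 − 979004.73 + (341.06) = 172.10 mGal

172.1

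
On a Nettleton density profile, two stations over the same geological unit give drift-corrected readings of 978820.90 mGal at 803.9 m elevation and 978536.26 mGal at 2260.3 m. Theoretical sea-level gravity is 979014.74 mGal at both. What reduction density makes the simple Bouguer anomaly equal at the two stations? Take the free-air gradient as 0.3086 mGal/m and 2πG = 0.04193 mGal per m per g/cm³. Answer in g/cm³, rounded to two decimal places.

2.70

Δg_obs = 978536.26 − 978820.90 = -284.64 mGal over Δh = 2260.3 − 803.9 = 1456.4 m
Equal Bouguer anomalies ⇒ Δg_obs + (0.3086 − 0.04193ρ)·Δh = 0
0.3086 − 0.04193ρ = −Δg_obs/Δh = 0.19544
ρ = (0.3086 − 0.19544) / 0.04193 = 2.70 g/cm³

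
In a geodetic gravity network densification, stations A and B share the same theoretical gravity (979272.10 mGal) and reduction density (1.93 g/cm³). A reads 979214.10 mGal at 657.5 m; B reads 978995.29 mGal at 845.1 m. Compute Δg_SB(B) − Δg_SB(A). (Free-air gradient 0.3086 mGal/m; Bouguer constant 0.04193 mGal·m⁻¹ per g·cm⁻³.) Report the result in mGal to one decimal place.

-176.1

Δg_SB(A) = 979214.10 − 979272.10 + 0.3086×657.5 − 0.04193×1.93×657.5 = 91.70 mGal
Δg_SB(B) = 978995.29 − 979272.10 + 0.3086×845.1 − 0.04193×1.93×845.1 = -84.40 mGal
Difference = -84.40 − (91.70) = -176.10 mGal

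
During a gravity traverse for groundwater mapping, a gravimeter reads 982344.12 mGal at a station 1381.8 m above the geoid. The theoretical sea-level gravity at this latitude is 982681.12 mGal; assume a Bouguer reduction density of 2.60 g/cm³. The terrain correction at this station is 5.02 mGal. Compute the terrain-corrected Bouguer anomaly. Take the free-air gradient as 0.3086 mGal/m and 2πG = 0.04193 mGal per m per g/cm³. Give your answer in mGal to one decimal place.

-56.2

Free-air correction = 0.3086 × 1381.8 = 426.42 mGal
Free-air anomaly = 982344.12 − 982681.12 + (426.42) = 89.42 mGal
Bouguer slab correction = 0.04193 × 2.60 × 1381.8 = 150.64 mGal
Simple Bouguer anomaly = 89.42 − (150.64) = -61.22 mGal
Complete Bouguer anomaly = -61.22 + 5.02 = -56.20 mGal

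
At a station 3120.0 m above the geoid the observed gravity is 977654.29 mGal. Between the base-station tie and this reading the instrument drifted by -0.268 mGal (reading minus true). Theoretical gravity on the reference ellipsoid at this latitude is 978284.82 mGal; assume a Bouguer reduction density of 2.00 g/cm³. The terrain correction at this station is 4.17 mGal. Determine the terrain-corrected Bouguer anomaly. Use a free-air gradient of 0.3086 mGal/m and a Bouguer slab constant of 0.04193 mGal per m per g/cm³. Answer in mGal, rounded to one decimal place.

Drift-corrected reading = 977654.29 − (-0.268) = 977654.558 mGal
Free-air correction = 0.3086 × 3120.0 = 962.83 mGal
Free-air anomaly = 977654.558 − 978284.82 + (962.83) = 332.568 mGal
Bouguer slab correction = 0.04193 × 2.00 × 3120.0 = 261.64 mGal
Simple Bouguer anomaly = 332.568 − (261.64) = 70.928 mGal
Complete Bouguer anomaly = 70.928 + 4.17 = 75.098 mGal

75.1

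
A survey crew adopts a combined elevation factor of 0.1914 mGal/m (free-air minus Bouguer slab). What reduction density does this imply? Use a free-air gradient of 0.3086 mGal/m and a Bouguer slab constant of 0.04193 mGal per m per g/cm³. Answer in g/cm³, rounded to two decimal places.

2.80

0.1914 = 0.3086 − 0.04193 × ρ
ρ = (0.3086 − 0.1914) / 0.04193 = 2.80 g/cm³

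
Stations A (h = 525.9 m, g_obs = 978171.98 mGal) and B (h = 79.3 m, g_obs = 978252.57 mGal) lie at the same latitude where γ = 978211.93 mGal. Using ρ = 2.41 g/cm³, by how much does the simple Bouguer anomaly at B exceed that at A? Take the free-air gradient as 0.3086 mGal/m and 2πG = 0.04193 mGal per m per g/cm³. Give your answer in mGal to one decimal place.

-12.1

Δg_SB(A) = 978171.98 − 978211.93 + 0.3086×525.9 − 0.04193×2.41×525.9 = 69.20 mGal
Δg_SB(B) = 978252.57 − 978211.93 + 0.3086×79.3 − 0.04193×2.41×79.3 = 57.10 mGal
Difference = 57.10 − (69.20) = -12.10 mGal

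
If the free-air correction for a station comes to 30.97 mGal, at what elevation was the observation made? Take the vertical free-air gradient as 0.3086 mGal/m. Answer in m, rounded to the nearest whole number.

h = 30.97 / 0.3086 = 100.36 m

100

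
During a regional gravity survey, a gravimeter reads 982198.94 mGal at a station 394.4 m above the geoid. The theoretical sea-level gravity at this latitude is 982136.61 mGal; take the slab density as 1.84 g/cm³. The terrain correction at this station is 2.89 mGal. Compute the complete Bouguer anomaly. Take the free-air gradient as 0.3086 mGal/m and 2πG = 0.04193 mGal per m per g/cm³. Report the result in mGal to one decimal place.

Free-air correction = 0.3086 × 394.4 = 121.71 mGal
Free-air anomaly = 982198.94 − 982136.61 + (121.71) = 184.04 mGal
Bouguer slab correction = 0.04193 × 1.84 × 394.4 = 30.43 mGal
Simple Bouguer anomaly = 184.04 − (30.43) = 153.61 mGal
Complete Bouguer anomaly = 153.61 + 2.89 = 156.50 mGal

156.5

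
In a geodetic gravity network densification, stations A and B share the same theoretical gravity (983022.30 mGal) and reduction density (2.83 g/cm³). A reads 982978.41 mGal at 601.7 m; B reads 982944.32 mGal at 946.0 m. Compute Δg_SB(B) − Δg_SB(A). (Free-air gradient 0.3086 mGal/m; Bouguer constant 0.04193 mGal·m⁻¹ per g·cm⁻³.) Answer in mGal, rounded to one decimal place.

Δg_SB(A) = 982978.41 − 983022.30 + 0.3086×601.7 − 0.04193×2.83×601.7 = 70.40 mGal
Δg_SB(B) = 982944.32 − 983022.30 + 0.3086×946.0 − 0.04193×2.83×946.0 = 101.70 mGal
Difference = 101.70 − (70.40) = 31.30 mGal

31.3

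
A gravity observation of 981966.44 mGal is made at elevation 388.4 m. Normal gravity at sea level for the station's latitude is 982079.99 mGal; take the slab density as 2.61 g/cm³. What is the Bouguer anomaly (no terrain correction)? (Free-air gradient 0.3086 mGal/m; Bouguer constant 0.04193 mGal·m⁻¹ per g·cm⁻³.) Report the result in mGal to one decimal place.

Free-air correction = 0.3086 × 388.4 = 119.86 mGal
Free-air anomaly = 981966.44 − 982079.99 + (119.86) = 6.31 mGal
Bouguer slab correction = 0.04193 × 2.61 × 388.4 = 42.51 mGal
Simple Bouguer anomaly = 6.31 − (42.51) = -36.20 mGal

-36.2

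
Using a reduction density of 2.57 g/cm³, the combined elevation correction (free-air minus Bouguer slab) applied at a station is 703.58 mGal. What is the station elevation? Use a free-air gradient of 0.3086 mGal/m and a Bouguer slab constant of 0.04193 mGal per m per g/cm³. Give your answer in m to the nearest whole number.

3503

Combined gradient = 0.3086 − 0.04193 × 2.57 = 0.2008399 mGal/m
h = 703.58 / 0.2008399 = 3503.19 m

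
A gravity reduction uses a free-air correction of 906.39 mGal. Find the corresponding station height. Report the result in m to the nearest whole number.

h = 906.39 / 0.3086 = 2937.10 m

2937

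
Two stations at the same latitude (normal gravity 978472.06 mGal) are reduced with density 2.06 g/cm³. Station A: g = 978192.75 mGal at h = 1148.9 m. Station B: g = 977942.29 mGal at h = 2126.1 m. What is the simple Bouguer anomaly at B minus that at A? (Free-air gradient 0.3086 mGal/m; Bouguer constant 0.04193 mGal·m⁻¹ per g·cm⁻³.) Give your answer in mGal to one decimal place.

Δg_SB(A) = 978192.75 − 978472.06 + 0.3086×1148.9 − 0.04193×2.06×1148.9 = -24.00 mGal
Δg_SB(B) = 977942.29 − 978472.06 + 0.3086×2126.1 − 0.04193×2.06×2126.1 = -57.30 mGal
Difference = -57.30 − (-24.00) = -33.30 mGal

-33.3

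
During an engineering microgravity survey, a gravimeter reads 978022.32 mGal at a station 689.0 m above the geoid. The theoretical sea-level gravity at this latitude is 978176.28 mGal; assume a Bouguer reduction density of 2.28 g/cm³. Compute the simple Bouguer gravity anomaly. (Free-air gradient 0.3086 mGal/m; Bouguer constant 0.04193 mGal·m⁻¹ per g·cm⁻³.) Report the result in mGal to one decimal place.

-7.2

Free-air correction = 0.3086 × 689.0 = 212.63 mGal
Free-air anomaly = 978022.32 − 978176.28 + (212.63) = 58.67 mGal
Bouguer slab correction = 0.04193 × 2.28 × 689.0 = 65.87 mGal
Simple Bouguer anomaly = 58.67 − (65.87) = -7.20 mGal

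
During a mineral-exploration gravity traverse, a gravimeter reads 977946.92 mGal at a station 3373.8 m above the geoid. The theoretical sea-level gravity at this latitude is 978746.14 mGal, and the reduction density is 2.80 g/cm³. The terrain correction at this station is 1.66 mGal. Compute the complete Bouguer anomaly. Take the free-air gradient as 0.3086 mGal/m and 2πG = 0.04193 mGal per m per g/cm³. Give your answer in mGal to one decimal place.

Free-air correction = 0.3086 × 3373.8 = 1041.15 mGal
Free-air anomaly = 977946.92 − 978746.14 + (1041.15) = 241.93 mGal
Bouguer slab correction = 0.04193 × 2.80 × 3373.8 = 396.10 mGal
Simple Bouguer anomaly = 241.93 − (396.10) = -154.17 mGal
Complete Bouguer anomaly = -154.17 + 1.66 = -152.51 mGal

-152.5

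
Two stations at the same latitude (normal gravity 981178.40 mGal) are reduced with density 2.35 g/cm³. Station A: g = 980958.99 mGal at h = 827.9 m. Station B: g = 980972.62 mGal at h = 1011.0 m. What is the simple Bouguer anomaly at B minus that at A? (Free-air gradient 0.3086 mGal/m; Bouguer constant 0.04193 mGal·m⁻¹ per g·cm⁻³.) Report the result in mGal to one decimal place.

52.1

Δg_SB(A) = 980958.99 − 981178.40 + 0.3086×827.9 − 0.04193×2.35×827.9 = -45.50 mGal
Δg_SB(B) = 980972.62 − 981178.40 + 0.3086×1011.0 − 0.04193×2.35×1011.0 = 6.60 mGal
Difference = 6.60 − (-45.50) = 52.10 mGal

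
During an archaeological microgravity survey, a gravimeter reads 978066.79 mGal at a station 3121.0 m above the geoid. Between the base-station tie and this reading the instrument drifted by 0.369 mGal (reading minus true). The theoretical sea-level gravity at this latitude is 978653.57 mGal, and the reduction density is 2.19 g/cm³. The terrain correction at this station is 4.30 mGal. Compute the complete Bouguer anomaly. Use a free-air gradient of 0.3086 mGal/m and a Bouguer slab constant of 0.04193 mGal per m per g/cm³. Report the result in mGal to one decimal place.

93.7

Drift-corrected reading = 978066.79 − (0.369) = 978066.421 mGal
Free-air correction = 0.3086 × 3121.0 = 963.14 mGal
Free-air anomaly = 978066.421 − 978653.57 + (963.14) = 375.991 mGal
Bouguer slab correction = 0.04193 × 2.19 × 3121.0 = 286.59 mGal
Simple Bouguer anomaly = 375.991 − (286.59) = 89.401 mGal
Complete Bouguer anomaly = 89.401 + 4.30 = 93.701 mGal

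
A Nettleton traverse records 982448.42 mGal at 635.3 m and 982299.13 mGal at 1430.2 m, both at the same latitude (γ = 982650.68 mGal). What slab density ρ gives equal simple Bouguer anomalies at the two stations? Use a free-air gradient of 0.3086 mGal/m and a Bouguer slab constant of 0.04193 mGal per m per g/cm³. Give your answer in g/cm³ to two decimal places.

Δg_obs = 982299.13 − 982448.42 = -149.29 mGal over Δh = 1430.2 − 635.3 = 794.9 m
Equal Bouguer anomalies ⇒ Δg_obs + (0.3086 − 0.04193ρ)·Δh = 0
0.3086 − 0.04193ρ = −Δg_obs/Δh = 0.18781
ρ = (0.3086 − 0.18781) / 0.04193 = 2.88 g/cm³

2.88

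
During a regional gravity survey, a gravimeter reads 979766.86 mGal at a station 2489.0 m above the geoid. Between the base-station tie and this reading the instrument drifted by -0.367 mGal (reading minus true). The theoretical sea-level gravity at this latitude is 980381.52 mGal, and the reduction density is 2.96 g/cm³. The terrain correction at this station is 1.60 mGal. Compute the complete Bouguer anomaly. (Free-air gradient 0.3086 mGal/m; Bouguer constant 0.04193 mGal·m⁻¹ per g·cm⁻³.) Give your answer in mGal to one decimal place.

-153.5

Drift-corrected reading = 979766.86 − (-0.367) = 979767.227 mGal
Free-air correction = 0.3086 × 2489.0 = 768.11 mGal
Free-air anomaly = 979767.227 − 980381.52 + (768.11) = 153.817 mGal
Bouguer slab correction = 0.04193 × 2.96 × 2489.0 = 308.92 mGal
Simple Bouguer anomaly = 153.817 − (308.92) = -155.103 mGal
Complete Bouguer anomaly = -155.103 + 1.60 = -153.503 mGal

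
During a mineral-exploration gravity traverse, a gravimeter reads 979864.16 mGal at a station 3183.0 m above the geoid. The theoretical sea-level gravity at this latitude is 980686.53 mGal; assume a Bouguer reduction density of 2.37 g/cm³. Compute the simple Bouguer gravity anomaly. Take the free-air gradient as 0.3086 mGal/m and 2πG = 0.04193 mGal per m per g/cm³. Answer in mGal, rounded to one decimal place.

Free-air correction = 0.3086 × 3183.0 = 982.27 mGal
Free-air anomaly = 979864.16 − 980686.53 + (982.27) = 159.90 mGal
Bouguer slab correction = 0.04193 × 2.37 × 3183.0 = 316.31 mGal
Simple Bouguer anomaly = 159.90 − (316.31) = -156.41 mGal

-156.4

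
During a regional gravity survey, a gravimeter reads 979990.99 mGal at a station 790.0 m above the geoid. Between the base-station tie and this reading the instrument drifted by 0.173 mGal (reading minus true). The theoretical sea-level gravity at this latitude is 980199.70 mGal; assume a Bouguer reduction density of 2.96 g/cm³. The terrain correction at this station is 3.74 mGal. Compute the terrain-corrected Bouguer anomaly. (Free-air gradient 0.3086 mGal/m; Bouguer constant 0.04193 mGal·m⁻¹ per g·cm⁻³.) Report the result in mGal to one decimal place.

-59.4

Drift-corrected reading = 979990.99 − (0.173) = 979990.817 mGal
Free-air correction = 0.3086 × 790.0 = 243.79 mGal
Free-air anomaly = 979990.817 − 980199.70 + (243.79) = 34.907 mGal
Bouguer slab correction = 0.04193 × 2.96 × 790.0 = 98.05 mGal
Simple Bouguer anomaly = 34.907 − (98.05) = -63.143 mGal
Complete Bouguer anomaly = -63.143 + 3.74 = -59.403 mGal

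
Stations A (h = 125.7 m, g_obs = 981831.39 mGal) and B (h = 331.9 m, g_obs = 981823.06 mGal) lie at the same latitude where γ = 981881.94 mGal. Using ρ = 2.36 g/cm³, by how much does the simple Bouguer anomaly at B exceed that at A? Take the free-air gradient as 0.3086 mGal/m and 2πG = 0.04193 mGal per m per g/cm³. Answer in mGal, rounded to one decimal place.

Δg_SB(A) = 981831.39 − 981881.94 + 0.3086×125.7 − 0.04193×2.36×125.7 = -24.20 mGal
Δg_SB(B) = 981823.06 − 981881.94 + 0.3086×331.9 − 0.04193×2.36×331.9 = 10.70 mGal
Difference = 10.70 − (-24.20) = 34.90 mGal

34.9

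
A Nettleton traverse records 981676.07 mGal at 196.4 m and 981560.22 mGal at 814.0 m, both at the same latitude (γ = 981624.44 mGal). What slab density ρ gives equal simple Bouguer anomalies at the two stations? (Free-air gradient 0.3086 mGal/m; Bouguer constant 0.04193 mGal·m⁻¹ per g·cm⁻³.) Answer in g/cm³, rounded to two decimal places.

2.89

Δg_obs = 981560.22 − 981676.07 = -115.85 mGal over Δh = 814.0 − 196.4 = 617.6 m
Equal Bouguer anomalies ⇒ Δg_obs + (0.3086 − 0.04193ρ)·Δh = 0
0.3086 − 0.04193ρ = −Δg_obs/Δh = 0.18758
ρ = (0.3086 − 0.18758) / 0.04193 = 2.89 g/cm³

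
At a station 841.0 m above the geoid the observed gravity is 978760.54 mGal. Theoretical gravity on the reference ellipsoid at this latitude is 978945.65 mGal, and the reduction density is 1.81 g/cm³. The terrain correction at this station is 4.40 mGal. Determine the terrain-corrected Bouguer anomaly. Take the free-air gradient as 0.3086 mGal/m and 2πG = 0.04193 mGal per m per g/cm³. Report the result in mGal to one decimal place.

15.0

Free-air correction = 0.3086 × 841.0 = 259.53 mGal
Free-air anomaly = 978760.54 − 978945.65 + (259.53) = 74.42 mGal
Bouguer slab correction = 0.04193 × 1.81 × 841.0 = 63.83 mGal
Simple Bouguer anomaly = 74.42 − (63.83) = 10.59 mGal
Complete Bouguer anomaly = 10.59 + 4.40 = 14.99 mGal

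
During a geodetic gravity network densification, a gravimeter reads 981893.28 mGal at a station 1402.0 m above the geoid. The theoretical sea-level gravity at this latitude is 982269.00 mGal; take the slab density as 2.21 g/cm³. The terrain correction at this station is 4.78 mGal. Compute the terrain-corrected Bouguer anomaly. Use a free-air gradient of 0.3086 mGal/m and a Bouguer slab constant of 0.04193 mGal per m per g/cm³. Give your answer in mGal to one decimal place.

-68.2

Free-air correction = 0.3086 × 1402.0 = 432.66 mGal
Free-air anomaly = 981893.28 − 982269.00 + (432.66) = 56.94 mGal
Bouguer slab correction = 0.04193 × 2.21 × 1402.0 = 129.92 mGal
Simple Bouguer anomaly = 56.94 − (129.92) = -72.98 mGal
Complete Bouguer anomaly = -72.98 + 4.78 = -68.20 mGal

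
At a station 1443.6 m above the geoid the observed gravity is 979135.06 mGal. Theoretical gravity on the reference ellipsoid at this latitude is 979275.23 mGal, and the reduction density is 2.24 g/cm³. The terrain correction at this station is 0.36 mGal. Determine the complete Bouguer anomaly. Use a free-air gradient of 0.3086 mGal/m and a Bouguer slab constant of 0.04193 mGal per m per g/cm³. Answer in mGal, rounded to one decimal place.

170.1

Free-air correction = 0.3086 × 1443.6 = 445.49 mGal
Free-air anomaly = 979135.06 − 979275.23 + (445.49) = 305.32 mGal
Bouguer slab correction = 0.04193 × 2.24 × 1443.6 = 135.59 mGal
Simple Bouguer anomaly = 305.32 − (135.59) = 169.73 mGal
Complete Bouguer anomaly = 169.73 + 0.36 = 170.09 mGal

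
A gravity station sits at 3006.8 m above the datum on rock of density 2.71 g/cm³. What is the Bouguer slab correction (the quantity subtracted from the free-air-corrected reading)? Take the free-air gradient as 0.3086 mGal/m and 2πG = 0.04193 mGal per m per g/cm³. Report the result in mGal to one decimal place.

Bouguer slab correction = 0.04193 × 2.71 × 3006.8 = 341.7 mGal

341.7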